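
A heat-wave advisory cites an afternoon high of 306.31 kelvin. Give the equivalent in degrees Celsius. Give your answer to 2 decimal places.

°C = 306.31 − 273.15 = 33.16 °C.

33.16 °C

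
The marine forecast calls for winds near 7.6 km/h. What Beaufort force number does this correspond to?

Beaufort force 2

7.6 km/h = 2.1 m/s, which is Beaufort 2 (light breeze, 1.6–3.3 m/s).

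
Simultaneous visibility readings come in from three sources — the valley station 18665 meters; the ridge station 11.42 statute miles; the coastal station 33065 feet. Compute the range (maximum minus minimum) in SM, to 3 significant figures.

5.34 SM

the valley station: 18665 m = 11.5979 SM.
the coastal station: 33065 ft = 6.2623 SM.
Spread: 11.5979 − 6.2623 = 5.34 SM.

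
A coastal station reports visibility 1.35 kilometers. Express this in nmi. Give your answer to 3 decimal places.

1 km = 0.539957 nmi, so 1.35 × 0.539957 = 0.729 nmi.

0.729 nmi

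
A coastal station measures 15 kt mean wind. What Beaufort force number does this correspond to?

15 kt lies in the Beaufort 4 band (moderate breeze, 11–16 kt).

Beaufort force 4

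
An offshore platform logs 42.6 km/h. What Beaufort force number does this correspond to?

Beaufort force 6

42.6 km/h = 11.8 m/s, which is Beaufort 6 (strong breeze, 10.8–13.8 m/s).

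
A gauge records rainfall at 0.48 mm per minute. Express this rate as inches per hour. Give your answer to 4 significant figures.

0.48 mm/minute × 0.0393701 in/mm × 60 minute/hour = 1.134 in/hour.

1.134 in/hour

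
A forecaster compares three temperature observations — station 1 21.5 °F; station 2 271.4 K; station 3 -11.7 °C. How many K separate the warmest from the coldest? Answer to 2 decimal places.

9.95 K

station 1: 21.5 °F = -5.833 °C.
station 2: 271.4 K = -1.750 °C.
Spread: (-1.750) − (-11.700) = 9.950 °C.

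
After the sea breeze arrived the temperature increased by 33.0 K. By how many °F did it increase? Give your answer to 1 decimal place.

59.4 °F

A change of 1 °C equals a change of 1.8 °F: Δ°F = 33.0 × 1.8 = 59.4 °F.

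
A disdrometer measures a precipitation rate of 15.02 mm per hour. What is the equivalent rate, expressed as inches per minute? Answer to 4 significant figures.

0.009856 in/minute

15.02 mm/hour × 0.0393701 in/mm × 0.0166667 hour/minute = 0.009856 in/minute.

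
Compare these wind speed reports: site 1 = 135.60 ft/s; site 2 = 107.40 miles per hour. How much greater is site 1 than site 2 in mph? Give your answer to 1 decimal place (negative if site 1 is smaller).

-14.9 mph

site 1: 135.60 ft/s = 92.455 mph.
Difference: 92.455 − 107.400 = -14.9 mph.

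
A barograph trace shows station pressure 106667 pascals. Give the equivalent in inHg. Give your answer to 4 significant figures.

31.50 inHg

1 Pa = 0.0002953 inHg, so 106667 × 0.0002953 = 31.50 inHg.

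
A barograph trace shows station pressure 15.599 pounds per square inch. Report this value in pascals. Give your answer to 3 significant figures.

108000 Pa

1 psi = 6894.76 Pa, so 15.599 × 6894.76 = 108000 Pa.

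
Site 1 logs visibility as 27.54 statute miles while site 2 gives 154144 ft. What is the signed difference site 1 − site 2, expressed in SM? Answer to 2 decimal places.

site 2: 154144 ft = 29.1939 SM.
Difference: 27.5400 − 29.1939 = -1.65 SM.

-1.65 SM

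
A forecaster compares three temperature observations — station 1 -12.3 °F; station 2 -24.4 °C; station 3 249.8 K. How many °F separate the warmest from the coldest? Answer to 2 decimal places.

2.27 °F

station 1: -12.3 °F = -24.611 °C.
station 3: 249.8 K = -23.350 °C.
Spread: (-23.350) − (-24.611) = 1.261 °C = 2.27 °F.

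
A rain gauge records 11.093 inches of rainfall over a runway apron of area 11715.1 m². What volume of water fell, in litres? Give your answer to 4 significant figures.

Depth: 11.093 in × 25.4 = 281.7622 mm.
1 mm over 1 m² is 1 L, so volume = 281.7622 × 11715.1 = 3300872.3 L ≈ 3301000 L.

3301000 litres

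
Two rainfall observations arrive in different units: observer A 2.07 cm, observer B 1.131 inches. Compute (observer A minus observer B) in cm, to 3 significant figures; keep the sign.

-0.803 cm

observer B: 1.131 in = 2.87274 cm.
Difference: 2.07000 − 2.87274 = -0.803 cm.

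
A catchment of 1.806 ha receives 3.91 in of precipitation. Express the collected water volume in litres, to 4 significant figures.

1794000 litres

Depth: 3.91 in × 25.4 = 99.314 mm.
Area: 1.806 ha = 18060 m².
1 mm over 1 m² is 1 L, so volume = 99.314 × 18060 = 1793610.8 L ≈ 1794000 L.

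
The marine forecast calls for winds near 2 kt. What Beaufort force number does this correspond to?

Beaufort force 1

2 kt lies in the Beaufort 1 band (light air, 1–3 kt).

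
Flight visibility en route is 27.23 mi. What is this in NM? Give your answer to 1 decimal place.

23.7 nmi

1 SM = 0.868976 nmi, so 27.23 × 0.868976 = 23.7 nmi.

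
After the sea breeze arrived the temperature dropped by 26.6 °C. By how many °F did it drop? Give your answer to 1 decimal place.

Converting a difference, only the 9/5 scale factor applies: Δ°F = 26.6 × 1.8 = 47.9 °F.

47.9 °F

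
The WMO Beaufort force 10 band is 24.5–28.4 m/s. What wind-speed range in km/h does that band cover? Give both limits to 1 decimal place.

24.5–28.4 m/s × 3.6 = 88.2–102.2 km/h.

88.2 to 102.2 km/h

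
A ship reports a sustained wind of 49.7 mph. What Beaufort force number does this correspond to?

49.7 mph = 22.2 m/s, which is Beaufort 9 (strong gale, 20.8–24.4 m/s).

Beaufort force 9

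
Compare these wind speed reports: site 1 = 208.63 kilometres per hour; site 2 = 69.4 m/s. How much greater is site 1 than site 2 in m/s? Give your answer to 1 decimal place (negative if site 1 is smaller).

site 1: 208.63 km/h = 57.953 m/s.
Difference: 57.953 − 69.400 = -11.4 m/s.

-11.4 m/s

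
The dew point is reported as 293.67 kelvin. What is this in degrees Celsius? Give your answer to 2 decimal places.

°C = 293.67 − 273.15 = 20.52 °C.

20.52 °C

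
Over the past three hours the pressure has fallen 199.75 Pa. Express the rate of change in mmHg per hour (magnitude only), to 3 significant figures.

199.75 Pa / 3 h × 0.00750062 mmHg/Pa = 0.499 mmHg/h.

0.499 mmHg per hour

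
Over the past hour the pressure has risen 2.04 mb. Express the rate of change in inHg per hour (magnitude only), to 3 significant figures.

2.04 mb / 1 h × 0.02953 inHg/mb = 0.0602 inHg/h.

0.0602 inHg per hour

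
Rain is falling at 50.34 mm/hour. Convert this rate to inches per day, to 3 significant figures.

47.6 in/day

50.34 mm/hour × 0.0393701 in/mm × 24 hour/day = 47.6 in/day.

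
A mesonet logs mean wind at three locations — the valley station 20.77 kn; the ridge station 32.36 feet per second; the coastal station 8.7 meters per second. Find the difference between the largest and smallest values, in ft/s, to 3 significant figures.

6.51 ft/s

the valley station: 20.77 kt = 35.0558 ft/s.
the coastal station: 8.7 m/s = 28.5433 ft/s.
Spread: 35.0558 − 28.5433 = 6.51 ft/s.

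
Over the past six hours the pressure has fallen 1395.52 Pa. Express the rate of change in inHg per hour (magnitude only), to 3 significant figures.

1395.52 Pa / 6 h × 0.0002953 inHg/Pa = 0.0687 inHg/h.

0.0687 inHg per hour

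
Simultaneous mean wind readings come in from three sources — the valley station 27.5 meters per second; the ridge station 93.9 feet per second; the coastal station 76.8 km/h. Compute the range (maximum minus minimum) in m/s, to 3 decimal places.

7.287 m/s

the ridge station: 93.9 ft/s = 28.62072 m/s.
the coastal station: 76.8 km/h = 21.33333 m/s.
Spread: 28.62072 − 21.33333 = 7.287 m/s.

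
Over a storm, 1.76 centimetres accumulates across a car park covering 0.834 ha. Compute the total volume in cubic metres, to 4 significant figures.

Depth: 1.76 cm × 10 = 17.6 mm.
Area: 0.834 ha = 8340 m².
1 mm over 1 m² is 1 L, so volume = 17.6 × 8340 = 146784 L = 146.8 m³.

146.8 cubic metres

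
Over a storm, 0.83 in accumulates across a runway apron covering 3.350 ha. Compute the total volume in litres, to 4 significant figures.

706200 litres

Depth: 0.83 in × 25.4 = 21.082 mm.
Area: 3.350 ha = 33500 m².
1 mm over 1 m² is 1 L, so volume = 21.082 × 33500 = 706247 L ≈ 706200 L.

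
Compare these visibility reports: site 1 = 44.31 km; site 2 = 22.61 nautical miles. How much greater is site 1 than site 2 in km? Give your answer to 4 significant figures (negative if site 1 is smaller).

2.436 km

site 2: 22.61 nmi = 41.87372 km.
Difference: 44.31000 − 41.87372 = 2.436 km.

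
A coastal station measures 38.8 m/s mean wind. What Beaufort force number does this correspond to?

38.8 m/s lies in the Beaufort 12 band (hurricane force, ≥32.7 m/s).

Beaufort force 12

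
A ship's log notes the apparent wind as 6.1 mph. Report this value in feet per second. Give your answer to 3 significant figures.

1 mph = 1.46667 ft/s, so 6.1 × 1.46667 = 8.95 ft/s.

8.95 ft/s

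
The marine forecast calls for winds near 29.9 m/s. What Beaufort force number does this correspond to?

29.9 m/s lies in the Beaufort 11 band (violent storm, 28.5–32.6 m/s).

Beaufort force 11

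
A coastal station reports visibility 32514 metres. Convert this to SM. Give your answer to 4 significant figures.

1 m = 0.000621371 SM, so 32514 × 0.000621371 = 20.20 SM.

20.20 SM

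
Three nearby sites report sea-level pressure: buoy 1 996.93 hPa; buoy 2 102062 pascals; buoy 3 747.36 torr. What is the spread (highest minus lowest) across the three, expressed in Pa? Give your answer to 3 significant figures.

buoy 1: 996.93 hPa = 99693.00 Pa.
buoy 3: 747.36 mmHg = 99639.82 Pa.
Spread: 102062.00 − 99639.82 = 2420 Pa.

2420 Pa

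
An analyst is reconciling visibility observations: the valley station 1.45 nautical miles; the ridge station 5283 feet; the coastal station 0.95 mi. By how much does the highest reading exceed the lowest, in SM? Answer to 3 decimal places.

0.719 SM

the valley station: 1.45 nmi = 1.66863 SM.
the ridge station: 5283 ft = 1.00057 SM.
Spread: 1.66863 − 0.95000 = 0.719 SM.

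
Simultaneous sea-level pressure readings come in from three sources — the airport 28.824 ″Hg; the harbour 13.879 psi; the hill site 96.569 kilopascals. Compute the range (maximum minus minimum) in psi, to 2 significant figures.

the airport: 28.824 inHg = 14.1570 psi.
the hill site: 96.569 kPa = 14.0061 psi.
Spread: 14.1570 − 13.8790 = 0.28 psi.

0.28 psi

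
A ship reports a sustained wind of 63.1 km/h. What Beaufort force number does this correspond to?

63.1 km/h = 17.5 m/s, which is Beaufort 8 (gale, 17.2–20.7 m/s).

Beaufort force 8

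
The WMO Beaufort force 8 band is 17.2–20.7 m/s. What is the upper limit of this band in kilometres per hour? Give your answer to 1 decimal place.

17.2–20.7 m/s × 3.6 = 61.9–74.5 km/h.

74.5 km/h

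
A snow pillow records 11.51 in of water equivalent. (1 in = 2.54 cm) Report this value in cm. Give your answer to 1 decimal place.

1 in = 2.54 cm, so 11.51 × 2.54 = 29.2 cm.

29.2 cm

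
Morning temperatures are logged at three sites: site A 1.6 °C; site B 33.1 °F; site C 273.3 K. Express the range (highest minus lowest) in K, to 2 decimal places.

site B: 33.1 °F = 0.611 °C.
site C: 273.3 K = 0.150 °C.
Spread: 1.600 − 0.150 = 1.450 °C.

1.45 K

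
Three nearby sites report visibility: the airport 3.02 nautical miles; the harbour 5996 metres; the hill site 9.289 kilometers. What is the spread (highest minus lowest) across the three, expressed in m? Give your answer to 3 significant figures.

the airport: 3.02 nmi = 5593.04 m.
the hill site: 9.289 km = 9289.00 m.
Spread: 9289.00 − 5593.04 = 3700 m.

3700 m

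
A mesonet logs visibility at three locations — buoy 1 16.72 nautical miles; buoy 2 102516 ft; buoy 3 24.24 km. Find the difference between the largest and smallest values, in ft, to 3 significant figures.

23000 ft

buoy 1: 16.72 nmi = 101592.65 ft.
buoy 3: 24.24 km = 79527.56 ft.
Spread: 102516.00 − 79527.56 = 23000 ft.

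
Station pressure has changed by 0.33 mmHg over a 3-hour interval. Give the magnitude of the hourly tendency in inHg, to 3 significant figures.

0.33 mmHg / 3 h × 0.0393701 inHg/mmHg = 0.00433 inHg/h.

0.00433 inHg per hour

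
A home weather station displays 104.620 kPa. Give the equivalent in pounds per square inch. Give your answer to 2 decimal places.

1 kPa = 0.145038 psi, so 104.620 × 0.145038 = 15.17 psi.

15.17 psi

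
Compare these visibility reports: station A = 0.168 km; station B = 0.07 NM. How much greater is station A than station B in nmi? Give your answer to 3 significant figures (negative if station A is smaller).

0.0207 nmi

station A: 0.168 km = 0.090713 nmi.
Difference: 0.090713 − 0.070000 = 0.0207 nmi.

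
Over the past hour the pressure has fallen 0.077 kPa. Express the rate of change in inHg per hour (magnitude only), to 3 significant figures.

0.077 kPa / 1 h × 0.2953 inHg/kPa = 0.0227 inHg/h.

0.0227 inHg per hour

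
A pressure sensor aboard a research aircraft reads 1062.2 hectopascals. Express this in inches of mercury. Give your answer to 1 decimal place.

31.4 inHg

1 hPa = 0.02953 inHg, so 1062.2 × 0.02953 = 31.4 inHg.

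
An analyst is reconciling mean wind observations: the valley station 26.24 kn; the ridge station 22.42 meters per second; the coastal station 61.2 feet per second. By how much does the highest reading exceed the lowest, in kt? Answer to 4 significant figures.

the ridge station: 22.42 m/s = 43.5810 kt.
the coastal station: 61.2 ft/s = 36.2600 kt.
Spread: 43.5810 − 26.2400 = 17.34 kt.

17.34 kt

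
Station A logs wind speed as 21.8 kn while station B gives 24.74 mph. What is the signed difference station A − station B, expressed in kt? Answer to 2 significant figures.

0.30 kt

station B: 24.74 mph = 21.4985 kt.
Difference: 21.8000 − 21.4985 = 0.30 kt.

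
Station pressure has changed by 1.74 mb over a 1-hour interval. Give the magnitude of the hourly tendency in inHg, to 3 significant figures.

1.74 mb / 1 h × 0.02953 inHg/mb = 0.0514 inHg/h.

0.0514 inHg per hour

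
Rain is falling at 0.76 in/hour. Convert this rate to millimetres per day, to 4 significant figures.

0.76 in/hour × 25.4 mm/in × 24 hour/day = 463.3 mm/day.

463.3 mm/day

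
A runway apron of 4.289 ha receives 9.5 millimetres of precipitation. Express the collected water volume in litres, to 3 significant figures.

Area: 4.289 ha = 42890 m².
1 mm over 1 m² is 1 L, so volume = 9.5 × 42890 = 407455 L ≈ 407000 L.

407000 litres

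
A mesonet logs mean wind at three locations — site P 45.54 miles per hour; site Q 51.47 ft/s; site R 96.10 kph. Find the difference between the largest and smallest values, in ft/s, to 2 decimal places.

36.11 ft/s

site P: 45.54 mph = 66.7920 ft/s.
site R: 96.10 km/h = 87.5802 ft/s.
Spread: 87.5802 − 51.4700 = 36.11 ft/s.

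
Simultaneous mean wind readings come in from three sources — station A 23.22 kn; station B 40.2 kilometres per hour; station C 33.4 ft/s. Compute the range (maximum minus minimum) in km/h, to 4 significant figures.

station A: 23.22 kt = 43.00344 km/h.
station C: 33.4 ft/s = 36.64915 km/h.
Spread: 43.00344 − 36.64915 = 6.354 km/h.

6.354 km/h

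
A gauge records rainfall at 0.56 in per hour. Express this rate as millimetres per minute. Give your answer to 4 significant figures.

0.56 in/hour × 25.4 mm/in × 0.0166667 hour/minute = 0.2371 mm/minute.

0.2371 mm/minute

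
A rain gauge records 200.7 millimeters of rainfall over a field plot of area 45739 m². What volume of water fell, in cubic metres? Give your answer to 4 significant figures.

1 mm over 1 m² is 1 L, so volume = 200.7 × 45739 = 9179817.3 L = 9180 m³.

9180 cubic metres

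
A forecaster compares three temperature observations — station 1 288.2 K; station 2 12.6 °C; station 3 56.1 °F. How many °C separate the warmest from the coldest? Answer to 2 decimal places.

2.45 °C

station 1: 288.2 K = 15.050 °C.
station 3: 56.1 °F = 13.389 °C.
Spread: 15.050 − 12.600 = 2.450 °C.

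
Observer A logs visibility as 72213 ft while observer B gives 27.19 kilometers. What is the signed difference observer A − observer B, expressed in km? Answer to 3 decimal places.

observer A: 72213 ft = 22.01052 km.
Difference: 22.01052 − 27.19000 = -5.179 km.

-5.179 km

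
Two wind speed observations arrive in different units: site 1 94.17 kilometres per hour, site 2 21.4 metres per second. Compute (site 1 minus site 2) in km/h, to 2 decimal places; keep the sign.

17.13 km/h

site 2: 21.4 m/s = 77.0400 km/h.
Difference: 94.1700 − 77.0400 = 17.13 km/h.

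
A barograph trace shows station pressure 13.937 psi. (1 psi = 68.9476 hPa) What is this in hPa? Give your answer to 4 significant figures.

960.9 hPa

1 psi = 68.9476 hPa, so 13.937 × 68.9476 = 960.9 hPa.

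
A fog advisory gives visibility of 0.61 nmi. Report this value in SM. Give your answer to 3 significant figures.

1 nmi = 1.15078 SM, so 0.61 × 1.15078 = 0.702 SM.

0.702 SM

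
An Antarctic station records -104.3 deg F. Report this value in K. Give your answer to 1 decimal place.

First to °C: -75.72 °C.
Then to K: 197.4 K.

197.4 K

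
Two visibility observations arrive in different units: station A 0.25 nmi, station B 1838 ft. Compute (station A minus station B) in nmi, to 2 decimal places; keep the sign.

station B: 1838 ft = 0.3025 nmi.
Difference: 0.2500 − 0.3025 = -0.05 nmi.

-0.05 nmi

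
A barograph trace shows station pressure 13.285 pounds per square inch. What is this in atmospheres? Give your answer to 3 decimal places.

0.904 atm

1 psi = 0.068046 atm, so 13.285 × 0.068046 = 0.904 atm.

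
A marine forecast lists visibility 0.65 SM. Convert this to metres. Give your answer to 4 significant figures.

1 SM = 1609.34 m, so 0.65 × 1609.34 = 1046 m.

1046 m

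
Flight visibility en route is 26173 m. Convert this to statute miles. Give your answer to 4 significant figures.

16.26 SM

1 m = 0.000621371 SM, so 26173 × 0.000621371 = 16.26 SM.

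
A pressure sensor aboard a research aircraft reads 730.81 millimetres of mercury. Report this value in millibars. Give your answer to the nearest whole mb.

1 mmHg = 1.33322 mb, so 730.81 × 1.33322 = 974 mb.

974 mb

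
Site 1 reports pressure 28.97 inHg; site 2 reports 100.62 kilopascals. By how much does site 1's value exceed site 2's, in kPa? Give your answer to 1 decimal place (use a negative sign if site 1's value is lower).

-2.5 kPa

site 1: 28.97 inHg = 98.104 kPa.
Difference: 98.104 − 100.620 = -2.5 kPa.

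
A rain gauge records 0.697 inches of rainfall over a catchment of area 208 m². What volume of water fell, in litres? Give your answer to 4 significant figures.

Depth: 0.697 in × 25.4 = 17.7038 mm.
1 mm over 1 m² is 1 L, so volume = 17.7038 × 208 = 3682.3904 L ≈ 3682 L.

3682 litres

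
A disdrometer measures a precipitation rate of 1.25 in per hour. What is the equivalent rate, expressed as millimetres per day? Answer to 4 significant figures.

1.25 in/hour × 25.4 mm/in × 24 hour/day = 762.0 mm/day.

762.0 mm/day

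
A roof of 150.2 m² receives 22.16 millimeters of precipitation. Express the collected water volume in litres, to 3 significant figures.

1 mm over 1 m² is 1 L, so volume = 22.16 × 150.2 = 3328.432 L ≈ 3330 L.

3330 litres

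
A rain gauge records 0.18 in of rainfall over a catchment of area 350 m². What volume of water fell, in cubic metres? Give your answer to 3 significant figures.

Depth: 0.18 in × 25.4 = 4.572 mm.
1 mm over 1 m² is 1 L, so volume = 4.572 × 350 = 1600.2 L = 1.60 m³.

1.60 cubic metres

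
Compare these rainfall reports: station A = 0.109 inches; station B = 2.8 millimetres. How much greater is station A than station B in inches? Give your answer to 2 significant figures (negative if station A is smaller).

station B: 2.8 mm = 0.110236 in.
Difference: 0.109000 − 0.110236 = -0.0012 in.

-0.0012 in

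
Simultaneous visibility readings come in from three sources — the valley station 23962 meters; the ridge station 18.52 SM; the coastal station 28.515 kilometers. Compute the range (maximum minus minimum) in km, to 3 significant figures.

the valley station: 23962 m = 23.9620 km.
the ridge station: 18.52 SM = 29.8051 km.
Spread: 29.8051 − 23.9620 = 5.84 km.

5.84 km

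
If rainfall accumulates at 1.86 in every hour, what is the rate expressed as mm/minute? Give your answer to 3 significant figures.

1.86 in/hour × 25.4 mm/in × 0.0166667 hour/minute = 0.787 mm/minute.

0.787 mm/minute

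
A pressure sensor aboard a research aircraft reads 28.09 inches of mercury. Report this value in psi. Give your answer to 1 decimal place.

13.8 psi

1 inHg = 0.491154 psi, so 28.09 × 0.491154 = 13.8 psi.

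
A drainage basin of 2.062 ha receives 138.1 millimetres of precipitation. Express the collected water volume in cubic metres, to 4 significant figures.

Area: 2.062 ha = 20620 m².
1 mm over 1 m² is 1 L, so volume = 138.1 × 20620 = 2847622 L = 2848 m³.

2848 cubic metres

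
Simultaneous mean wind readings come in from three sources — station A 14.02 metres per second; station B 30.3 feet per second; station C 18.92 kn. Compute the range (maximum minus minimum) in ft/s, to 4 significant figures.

station A: 14.02 m/s = 45.9974 ft/s.
station C: 18.92 kt = 31.9334 ft/s.
Spread: 45.9974 − 30.3000 = 15.70 ft/s.

15.70 ft/s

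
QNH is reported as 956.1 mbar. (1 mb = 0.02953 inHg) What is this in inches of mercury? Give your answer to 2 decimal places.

28.23 inHg

1 mb = 0.02953 inHg, so 956.1 × 0.02953 = 28.23 inHg.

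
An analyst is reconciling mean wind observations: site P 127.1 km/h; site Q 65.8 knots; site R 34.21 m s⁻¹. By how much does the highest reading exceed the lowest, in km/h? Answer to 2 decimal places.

site Q: 65.8 kt = 121.8616 km/h.
site R: 34.21 m/s = 123.1560 km/h.
Spread: 127.1000 − 121.8616 = 5.24 km/h.

5.24 km/h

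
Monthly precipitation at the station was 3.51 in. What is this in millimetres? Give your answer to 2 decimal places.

1 in = 25.4 mm, so 3.51 × 25.4 = 89.15 mm.

89.15 mm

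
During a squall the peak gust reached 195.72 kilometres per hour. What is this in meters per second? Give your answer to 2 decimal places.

54.37 m/s

1 km/h = 0.277778 m/s, so 195.72 × 0.277778 = 54.37 m/s.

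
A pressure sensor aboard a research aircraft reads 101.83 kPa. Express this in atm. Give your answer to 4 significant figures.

1 kPa = 0.00986923 atm, so 101.83 × 0.00986923 = 1.005 atm.

1.005 atm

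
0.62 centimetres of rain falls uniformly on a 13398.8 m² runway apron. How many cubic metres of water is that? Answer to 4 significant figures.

Depth: 0.62 cm × 10 = 6.2 mm.
1 mm over 1 m² is 1 L, so volume = 6.2 × 13398.8 = 83072.56 L = 83.07 m³.

83.07 cubic metres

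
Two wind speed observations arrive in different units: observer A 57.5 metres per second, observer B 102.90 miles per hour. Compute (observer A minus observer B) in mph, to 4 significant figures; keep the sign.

25.72 mph

observer A: 57.5 m/s = 128.6238 mph.
Difference: 128.6238 − 102.9000 = 25.72 mph.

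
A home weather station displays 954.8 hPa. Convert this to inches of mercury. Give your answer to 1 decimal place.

1 hPa = 0.02953 inHg, so 954.8 × 0.02953 = 28.2 inHg.

28.2 inHg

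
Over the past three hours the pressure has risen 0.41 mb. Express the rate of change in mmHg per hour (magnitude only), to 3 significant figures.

0.103 mmHg per hour

0.41 mb / 3 h × 0.750062 mmHg/mb = 0.103 mmHg/h.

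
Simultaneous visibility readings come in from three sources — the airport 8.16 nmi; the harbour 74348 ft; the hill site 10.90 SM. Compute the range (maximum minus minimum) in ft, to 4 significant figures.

the airport: 8.16 nmi = 49581.10 ft.
the hill site: 10.90 SM = 57552.00 ft.
Spread: 74348.00 − 49581.10 = 24770 ft.

24770 ft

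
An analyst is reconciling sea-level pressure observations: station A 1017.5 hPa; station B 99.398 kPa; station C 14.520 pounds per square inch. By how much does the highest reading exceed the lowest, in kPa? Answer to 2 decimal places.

2.35 kPa

station A: 1017.5 hPa = 101.7500 kPa.
station C: 14.520 psi = 100.1119 kPa.
Spread: 101.7500 − 99.3980 = 2.35 kPa.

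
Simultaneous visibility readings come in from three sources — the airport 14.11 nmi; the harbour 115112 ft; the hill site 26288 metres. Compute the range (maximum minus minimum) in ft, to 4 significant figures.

29380 ft

the airport: 14.11 nmi = 85733.99 ft.
the hill site: 26288 m = 86246.72 ft.
Spread: 115112.00 − 85733.99 = 29380 ft.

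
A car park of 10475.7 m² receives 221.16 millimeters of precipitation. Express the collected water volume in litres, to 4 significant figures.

2317000 litres

1 mm over 1 m² is 1 L, so volume = 221.16 × 10475.7 = 2316805.8 L ≈ 2317000 L.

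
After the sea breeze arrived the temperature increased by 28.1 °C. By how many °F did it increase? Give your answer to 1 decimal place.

50.6 °F

A change of 1 °C equals a change of 1.8 °F: Δ°F = 28.1 × 1.8 = 50.6 °F.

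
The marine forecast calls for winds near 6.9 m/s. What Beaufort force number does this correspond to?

Beaufort force 4

6.9 m/s lies in the Beaufort 4 band (moderate breeze, 5.5–7.9 m/s).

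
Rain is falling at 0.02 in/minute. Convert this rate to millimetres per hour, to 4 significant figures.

30.48 mm/hour

0.02 in/minute × 25.4 mm/in × 60 minute/hour = 30.48 mm/hour.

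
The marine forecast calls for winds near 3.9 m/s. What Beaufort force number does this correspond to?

Beaufort force 3

3.9 m/s lies in the Beaufort 3 band (gentle breeze, 3.4–5.4 m/s).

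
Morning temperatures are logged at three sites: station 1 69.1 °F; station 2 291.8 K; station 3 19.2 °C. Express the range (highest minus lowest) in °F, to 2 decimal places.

3.53 °F

station 1: 69.1 °F = 20.611 °C.
station 2: 291.8 K = 18.650 °C.
Spread: 20.611 − 18.650 = 1.961 °C = 3.53 °F.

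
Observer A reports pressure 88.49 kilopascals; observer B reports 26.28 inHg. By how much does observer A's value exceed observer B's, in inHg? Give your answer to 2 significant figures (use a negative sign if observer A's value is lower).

-0.15 inHg

observer A: 88.49 kPa = 26.1311 inHg.
Difference: 26.1311 − 26.2800 = -0.15 inHg.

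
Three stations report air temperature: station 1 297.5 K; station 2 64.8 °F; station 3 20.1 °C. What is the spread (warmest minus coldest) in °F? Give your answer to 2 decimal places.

station 1: 297.5 K = 24.350 °C.
station 2: 64.8 °F = 18.222 °C.
Spread: 24.350 − 18.222 = 6.128 °C = 11.03 °F.

11.03 °F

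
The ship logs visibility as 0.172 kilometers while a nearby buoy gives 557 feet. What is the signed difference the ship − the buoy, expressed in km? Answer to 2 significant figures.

0.0022 km

the buoy: 557 ft = 0.169774 km.
Difference: 0.172000 − 0.169774 = 0.0022 km.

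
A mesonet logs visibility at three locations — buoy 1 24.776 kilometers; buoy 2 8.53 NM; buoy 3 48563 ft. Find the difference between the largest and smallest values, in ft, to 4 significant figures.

buoy 1: 24.776 km = 81286.09 ft.
buoy 2: 8.53 nmi = 51829.27 ft.
Spread: 81286.09 − 48563.00 = 32720 ft.

32720 ft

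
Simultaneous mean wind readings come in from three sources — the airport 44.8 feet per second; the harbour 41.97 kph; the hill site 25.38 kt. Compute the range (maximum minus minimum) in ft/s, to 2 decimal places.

the harbour: 41.97 km/h = 38.2491 ft/s.
the hill site: 25.38 kt = 42.8366 ft/s.
Spread: 44.8000 − 38.2491 = 6.55 ft/s.

6.55 ft/s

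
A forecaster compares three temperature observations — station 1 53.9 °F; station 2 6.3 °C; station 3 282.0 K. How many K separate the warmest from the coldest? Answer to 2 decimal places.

5.87 K

station 1: 53.9 °F = 12.167 °C.
station 3: 282.0 K = 8.850 °C.
Spread: 12.167 − 6.300 = 5.867 °C.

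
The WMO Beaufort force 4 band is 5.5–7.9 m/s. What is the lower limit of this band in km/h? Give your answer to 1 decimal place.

5.5–7.9 m/s × 3.6 = 19.8–28.4 km/h.

19.8 km/h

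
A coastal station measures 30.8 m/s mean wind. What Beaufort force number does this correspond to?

Beaufort force 11

30.8 m/s lies in the Beaufort 11 band (violent storm, 28.5–32.6 m/s).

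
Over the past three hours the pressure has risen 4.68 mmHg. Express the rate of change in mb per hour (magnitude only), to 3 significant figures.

2.08 mb per hour

4.68 mmHg / 3 h × 1.33322 mb/mmHg = 2.08 mb/h.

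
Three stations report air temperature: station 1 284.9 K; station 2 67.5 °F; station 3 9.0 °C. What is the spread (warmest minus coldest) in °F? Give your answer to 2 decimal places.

19.30 °F

station 1: 284.9 K = 11.750 °C.
station 2: 67.5 °F = 19.722 °C.
Spread: 19.722 − 9.000 = 10.722 °C = 19.30 °F.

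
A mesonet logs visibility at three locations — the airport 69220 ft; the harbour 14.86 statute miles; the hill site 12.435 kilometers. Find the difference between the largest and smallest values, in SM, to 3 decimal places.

7.133 SM

the airport: 69220 ft = 13.10985 SM.
the hill site: 12.435 km = 7.72675 SM.
Spread: 14.86000 − 7.72675 = 7.133 SM.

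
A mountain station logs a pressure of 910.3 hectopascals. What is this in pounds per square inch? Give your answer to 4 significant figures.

13.20 psi

1 hPa = 0.0145038 psi, so 910.3 × 0.0145038 = 13.20 psi.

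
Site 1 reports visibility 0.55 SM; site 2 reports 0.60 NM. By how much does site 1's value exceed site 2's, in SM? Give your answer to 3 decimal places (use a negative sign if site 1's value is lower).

site 2: 0.60 nmi = 0.69047 SM.
Difference: 0.55000 − 0.69047 = -0.140 SM.

-0.140 SM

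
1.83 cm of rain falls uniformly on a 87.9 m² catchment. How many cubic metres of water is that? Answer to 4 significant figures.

Depth: 1.83 cm × 10 = 18.3 mm.
1 mm over 1 m² is 1 L, so volume = 18.3 × 87.9 = 1608.57 L = 1.609 m³.

1.609 cubic metres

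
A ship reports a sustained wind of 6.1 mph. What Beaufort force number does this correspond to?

6.1 mph = 2.7 m/s, which is Beaufort 2 (light breeze, 1.6–3.3 m/s).

Beaufort force 2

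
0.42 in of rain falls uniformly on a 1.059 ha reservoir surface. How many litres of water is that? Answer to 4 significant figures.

Depth: 0.42 in × 25.4 = 10.668 mm.
Area: 1.059 ha = 10590 m².
1 mm over 1 m² is 1 L, so volume = 10.668 × 10590 = 112974.12 L ≈ 113000 L.

113000 litres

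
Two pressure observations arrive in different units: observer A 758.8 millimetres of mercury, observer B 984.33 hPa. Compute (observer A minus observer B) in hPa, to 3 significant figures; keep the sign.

27.3 hPa

observer A: 758.8 mmHg = 1011.650 hPa.
Difference: 1011.650 − 984.330 = 27.3 hPa.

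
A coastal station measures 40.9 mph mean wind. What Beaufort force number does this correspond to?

40.9 mph = 18.3 m/s, which is Beaufort 8 (gale, 17.2–20.7 m/s).

Beaufort force 8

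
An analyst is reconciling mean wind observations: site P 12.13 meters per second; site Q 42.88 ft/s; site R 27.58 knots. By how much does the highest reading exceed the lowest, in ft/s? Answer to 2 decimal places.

6.75 ft/s

site P: 12.13 m/s = 39.7966 ft/s.
site R: 27.58 kt = 46.5498 ft/s.
Spread: 46.5498 − 39.7966 = 6.75 ft/s.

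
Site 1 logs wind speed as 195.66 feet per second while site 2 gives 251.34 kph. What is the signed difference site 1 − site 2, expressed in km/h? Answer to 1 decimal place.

-36.6 km/h

site 1: 195.66 ft/s = 214.694 km/h.
Difference: 214.694 − 251.340 = -36.6 km/h.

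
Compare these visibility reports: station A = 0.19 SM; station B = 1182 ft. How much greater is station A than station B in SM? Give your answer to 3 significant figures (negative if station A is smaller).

station B: 1182 ft = 0.223864 SM.
Difference: 0.190000 − 0.223864 = -0.0339 SM.

-0.0339 SM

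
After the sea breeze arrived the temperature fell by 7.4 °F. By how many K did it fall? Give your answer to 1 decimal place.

A change of 1 °C equals a change of 1.8 °F: ΔK = 7.4 × 0.5556 = 4.1 K.

4.1 K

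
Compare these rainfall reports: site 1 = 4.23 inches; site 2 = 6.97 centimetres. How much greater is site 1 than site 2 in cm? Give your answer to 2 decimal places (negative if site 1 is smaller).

site 1: 4.23 in = 10.7442 cm.
Difference: 10.7442 − 6.9700 = 3.77 cm.

3.77 cm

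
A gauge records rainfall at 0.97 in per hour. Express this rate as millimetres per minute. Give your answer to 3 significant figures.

0.411 mm/minute

0.97 in/hour × 25.4 mm/in × 0.0166667 hour/minute = 0.411 mm/minute.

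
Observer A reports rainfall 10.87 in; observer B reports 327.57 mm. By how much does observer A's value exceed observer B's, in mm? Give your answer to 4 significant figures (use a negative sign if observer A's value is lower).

-51.47 mm

observer A: 10.87 in = 276.0980 mm.
Difference: 276.0980 − 327.5700 = -51.47 mm.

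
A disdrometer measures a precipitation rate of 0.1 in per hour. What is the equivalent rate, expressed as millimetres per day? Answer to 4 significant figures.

0.1 in/hour × 25.4 mm/in × 24 hour/day = 60.96 mm/day.

60.96 mm/day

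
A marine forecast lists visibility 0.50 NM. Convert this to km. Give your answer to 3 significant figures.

0.926 km

1 nmi = 1.852 km, so 0.50 × 1.852 = 0.926 km.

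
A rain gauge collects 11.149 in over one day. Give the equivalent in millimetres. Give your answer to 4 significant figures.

283.2 mm

1 in = 25.4 mm, so 11.149 × 25.4 = 283.2 mm.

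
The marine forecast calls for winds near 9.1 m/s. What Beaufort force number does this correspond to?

9.1 m/s lies in the Beaufort 5 band (fresh breeze, 8.0–10.7 m/s).

Beaufort force 5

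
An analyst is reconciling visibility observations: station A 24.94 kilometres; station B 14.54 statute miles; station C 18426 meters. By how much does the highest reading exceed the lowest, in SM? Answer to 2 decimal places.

station A: 24.94 km = 15.4970 SM.
station C: 18426 m = 11.4494 SM.
Spread: 15.4970 − 11.4494 = 4.05 SM.

4.05 SM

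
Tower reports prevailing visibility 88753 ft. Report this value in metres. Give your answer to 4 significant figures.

1 ft = 0.3048 m, so 88753 × 0.3048 = 27050 m.

27050 m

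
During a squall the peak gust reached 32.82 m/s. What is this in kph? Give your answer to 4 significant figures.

1 m/s = 3.6 km/h, so 32.82 × 3.6 = 118.2 km/h.

118.2 km/h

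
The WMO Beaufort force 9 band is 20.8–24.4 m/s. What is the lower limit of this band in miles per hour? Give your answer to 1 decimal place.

46.5 mph

20.8–24.4 m/s × 2.237 = 46.5–54.6 mph.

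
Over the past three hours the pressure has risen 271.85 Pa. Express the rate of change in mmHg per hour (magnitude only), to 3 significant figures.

0.680 mmHg per hour

271.85 Pa / 3 h × 0.00750062 mmHg/Pa = 0.680 mmHg/h.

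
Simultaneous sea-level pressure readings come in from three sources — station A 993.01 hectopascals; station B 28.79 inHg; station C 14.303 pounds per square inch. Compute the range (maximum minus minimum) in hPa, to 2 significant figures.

18 hPa

station B: 28.79 inHg = 974.94 hPa.
station C: 14.303 psi = 986.16 hPa.
Spread: 993.01 − 974.94 = 18 hPa.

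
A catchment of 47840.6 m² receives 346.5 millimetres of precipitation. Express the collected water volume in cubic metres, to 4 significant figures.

1 mm over 1 m² is 1 L, so volume = 346.5 × 47840.6 = 16576768 L = 16580 m³.

16580 cubic metres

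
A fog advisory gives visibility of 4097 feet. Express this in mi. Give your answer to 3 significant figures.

0.776 SM

1 ft = 0.000189394 SM, so 4097 × 0.000189394 = 0.776 SM.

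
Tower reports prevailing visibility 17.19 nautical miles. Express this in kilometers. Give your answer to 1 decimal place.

31.8 km

1 nmi = 1.852 km, so 17.19 × 1.852 = 31.8 km.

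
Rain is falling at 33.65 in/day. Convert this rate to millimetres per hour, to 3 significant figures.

33.65 in/day × 25.4 mm/in × 0.0416667 day/hour = 35.6 mm/hour.

35.6 mm/hour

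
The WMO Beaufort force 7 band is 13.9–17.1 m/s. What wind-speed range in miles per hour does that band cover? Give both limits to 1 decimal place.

31.1 to 38.3 mph

13.9–17.1 m/s × 2.237 = 31.1–38.3 mph.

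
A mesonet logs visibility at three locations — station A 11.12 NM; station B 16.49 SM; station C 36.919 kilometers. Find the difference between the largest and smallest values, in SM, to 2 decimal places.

10.14 SM

station A: 11.12 nmi = 12.7967 SM.
station C: 36.919 km = 22.9404 SM.
Spread: 22.9404 − 12.7967 = 10.14 SM.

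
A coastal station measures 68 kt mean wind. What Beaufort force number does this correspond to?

68 kt lies in the Beaufort 12 band (hurricane force, ≥64 kt).

Beaufort force 12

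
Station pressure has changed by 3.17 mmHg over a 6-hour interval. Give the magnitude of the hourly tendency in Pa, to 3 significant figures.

3.17 mmHg / 6 h × 133.322 Pa/mmHg = 70.4 Pa/h.

70.4 Pa per hour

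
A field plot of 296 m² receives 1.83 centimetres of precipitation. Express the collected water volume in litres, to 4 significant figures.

Depth: 1.83 cm × 10 = 18.3 mm.
1 mm over 1 m² is 1 L, so volume = 18.3 × 296 = 5416.8 L ≈ 5417 L.

5417 litres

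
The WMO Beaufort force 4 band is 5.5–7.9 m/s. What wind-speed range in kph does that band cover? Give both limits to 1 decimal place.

5.5–7.9 m/s × 3.6 = 19.8–28.4 km/h.

19.8 to 28.4 km/h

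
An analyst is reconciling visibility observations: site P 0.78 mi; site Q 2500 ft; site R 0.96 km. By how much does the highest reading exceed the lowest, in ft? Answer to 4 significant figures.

site P: 0.78 SM = 4118.40 ft.
site R: 0.96 km = 3149.61 ft.
Spread: 4118.40 − 2500.00 = 1618 ft.

1618 ft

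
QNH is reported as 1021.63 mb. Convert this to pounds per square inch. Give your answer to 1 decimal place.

1 mb = 0.0145038 psi, so 1021.63 × 0.0145038 = 14.8 psi.

14.8 psi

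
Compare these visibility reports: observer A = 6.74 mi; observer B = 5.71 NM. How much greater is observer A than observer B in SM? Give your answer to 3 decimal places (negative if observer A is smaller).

observer B: 5.71 nmi = 6.57095 SM.
Difference: 6.74000 − 6.57095 = 0.169 SM.

0.169 SM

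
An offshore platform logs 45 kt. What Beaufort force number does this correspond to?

45 kt lies in the Beaufort 9 band (strong gale, 41–47 kt).

Beaufort force 9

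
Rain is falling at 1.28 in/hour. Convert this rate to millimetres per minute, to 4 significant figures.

0.5419 mm/minute

1.28 in/hour × 25.4 mm/in × 0.0166667 hour/minute = 0.5419 mm/minute.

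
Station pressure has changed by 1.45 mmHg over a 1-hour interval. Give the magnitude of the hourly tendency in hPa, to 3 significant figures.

1.45 mmHg / 1 h × 1.33322 hPa/mmHg = 1.93 hPa/h.

1.93 hPa per hour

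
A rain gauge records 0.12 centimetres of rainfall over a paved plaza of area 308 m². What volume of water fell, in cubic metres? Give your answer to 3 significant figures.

Depth: 0.12 cm × 10 = 1.2 mm.
1 mm over 1 m² is 1 L, so volume = 1.2 × 308 = 369.6 L = 0.370 m³.

0.370 cubic metres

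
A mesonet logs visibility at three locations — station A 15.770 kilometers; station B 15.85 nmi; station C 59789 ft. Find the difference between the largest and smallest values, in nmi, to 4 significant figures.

7.335 nmi

station A: 15.770 km = 8.51512 nmi.
station C: 59789 ft = 9.84000 nmi.
Spread: 15.85000 − 8.51512 = 7.335 nmi.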